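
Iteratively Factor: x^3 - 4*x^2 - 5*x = (x - 5)*(x^2 + x) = x*(x - 5)*(x + 1)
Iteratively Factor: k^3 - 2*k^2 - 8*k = (k + 2)*(k^2 - 4*k) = k*(k + 2)*(k - 4)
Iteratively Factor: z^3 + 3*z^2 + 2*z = (z)*(z^2 + 3*z + 2) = z*(z + 2)*(z + 1)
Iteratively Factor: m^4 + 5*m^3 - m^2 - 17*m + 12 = (m + 4)*(m^3 + m^2 - 5*m + 3) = (m - 1)*(m + 4)*(m^2 + 2*m - 3) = (m - 1)*(m + 3)*(m + 4)*(m - 1)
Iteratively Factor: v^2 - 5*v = (v)*(v - 5)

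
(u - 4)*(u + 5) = u^2 + u - 20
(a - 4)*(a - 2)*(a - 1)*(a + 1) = a^4 - 6*a^3 + 7*a^2 + 6*a - 8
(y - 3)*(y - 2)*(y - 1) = y^3 - 6*y^2 + 11*y - 6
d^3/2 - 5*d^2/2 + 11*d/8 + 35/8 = (d/2 + 1/2)*(d - 7/2)*(d - 5/2)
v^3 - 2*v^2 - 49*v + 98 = (v - 7)*(v - 2)*(v + 7)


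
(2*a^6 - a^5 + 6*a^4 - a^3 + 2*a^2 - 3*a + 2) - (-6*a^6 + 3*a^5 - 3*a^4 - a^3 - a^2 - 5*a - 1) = 8*a^6 - 4*a^5 + 9*a^4 + 3*a^2 + 2*a + 3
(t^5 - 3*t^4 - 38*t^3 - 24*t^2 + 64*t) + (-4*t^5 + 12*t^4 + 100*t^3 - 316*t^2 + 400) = -3*t^5 + 9*t^4 + 62*t^3 - 340*t^2 + 64*t + 400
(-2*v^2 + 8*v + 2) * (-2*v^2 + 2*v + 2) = 4*v^4 - 20*v^3 + 8*v^2 + 20*v + 4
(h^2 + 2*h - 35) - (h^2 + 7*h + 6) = -5*h - 41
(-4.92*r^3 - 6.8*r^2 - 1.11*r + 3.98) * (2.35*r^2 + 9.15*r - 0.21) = -11.562*r^5 - 60.998*r^4 - 63.7953*r^3 + 0.624499999999999*r^2 + 36.6501*r - 0.8358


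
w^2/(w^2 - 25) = w^2/(w^2 - 25)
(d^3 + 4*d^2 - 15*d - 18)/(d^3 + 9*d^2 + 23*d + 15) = (d^2 + 3*d - 18)/(d^2 + 8*d + 15)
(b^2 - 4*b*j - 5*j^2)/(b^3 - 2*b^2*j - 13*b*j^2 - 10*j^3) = 1/(b + 2*j)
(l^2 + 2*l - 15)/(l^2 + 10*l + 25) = (l - 3)/(l + 5)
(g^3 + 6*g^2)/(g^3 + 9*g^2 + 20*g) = g*(g + 6)/(g^2 + 9*g + 20)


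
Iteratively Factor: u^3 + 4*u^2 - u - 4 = (u - 1)*(u^2 + 5*u + 4) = (u - 1)*(u + 4)*(u + 1)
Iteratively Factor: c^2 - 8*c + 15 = (c - 3)*(c - 5)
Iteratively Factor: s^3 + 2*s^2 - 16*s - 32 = (s + 2)*(s^2 - 16) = (s - 4)*(s + 2)*(s + 4)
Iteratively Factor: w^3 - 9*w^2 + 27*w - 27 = (w - 3)*(w^2 - 6*w + 9) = (w - 3)^2*(w - 3)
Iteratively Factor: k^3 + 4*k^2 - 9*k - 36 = (k + 3)*(k^2 + k - 12) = (k - 3)*(k + 3)*(k + 4)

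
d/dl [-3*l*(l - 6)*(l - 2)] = -9*l^2 + 48*l - 36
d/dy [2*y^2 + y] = 4*y + 1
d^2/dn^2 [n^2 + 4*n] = 2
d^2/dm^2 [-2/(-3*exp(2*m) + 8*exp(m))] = 8*((2 - 3*exp(m))*(3*exp(m) - 8) + 2*(3*exp(m) - 4)^2)*exp(-m)/(3*exp(m) - 8)^3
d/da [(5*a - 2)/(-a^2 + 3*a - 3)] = (5*a^2 - 4*a - 9)/(a^4 - 6*a^3 + 15*a^2 - 18*a + 9)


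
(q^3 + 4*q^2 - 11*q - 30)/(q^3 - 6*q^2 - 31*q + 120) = (q + 2)/(q - 8)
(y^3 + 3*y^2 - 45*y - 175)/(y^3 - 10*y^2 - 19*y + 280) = (y + 5)/(y - 8)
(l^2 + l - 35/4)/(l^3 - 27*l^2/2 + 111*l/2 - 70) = (l + 7/2)/(l^2 - 11*l + 28)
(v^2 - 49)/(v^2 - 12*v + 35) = (v + 7)/(v - 5)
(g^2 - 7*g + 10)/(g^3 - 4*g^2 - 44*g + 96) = (g - 5)/(g^2 - 2*g - 48)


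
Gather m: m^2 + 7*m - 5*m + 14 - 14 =m^2 + 2*m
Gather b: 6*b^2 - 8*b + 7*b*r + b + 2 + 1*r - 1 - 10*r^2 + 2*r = 6*b^2 + b*(7*r - 7) - 10*r^2 + 3*r + 1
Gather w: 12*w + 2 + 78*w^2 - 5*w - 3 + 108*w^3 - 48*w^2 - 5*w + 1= 108*w^3 + 30*w^2 + 2*w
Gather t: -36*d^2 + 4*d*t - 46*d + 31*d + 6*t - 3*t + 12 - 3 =-36*d^2 - 15*d + t*(4*d + 3) + 9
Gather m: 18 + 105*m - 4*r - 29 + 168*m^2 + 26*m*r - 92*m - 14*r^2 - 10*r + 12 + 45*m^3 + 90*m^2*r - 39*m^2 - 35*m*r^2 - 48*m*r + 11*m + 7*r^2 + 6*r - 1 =45*m^3 + m^2*(90*r + 129) + m*(-35*r^2 - 22*r + 24) - 7*r^2 - 8*r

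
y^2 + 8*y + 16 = (y + 4)^2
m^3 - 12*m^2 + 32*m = m*(m - 8)*(m - 4)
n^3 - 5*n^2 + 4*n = n*(n - 4)*(n - 1)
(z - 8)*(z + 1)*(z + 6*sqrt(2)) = z^3 - 7*z^2 + 6*sqrt(2)*z^2 - 42*sqrt(2)*z - 8*z - 48*sqrt(2)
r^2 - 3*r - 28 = (r - 7)*(r + 4)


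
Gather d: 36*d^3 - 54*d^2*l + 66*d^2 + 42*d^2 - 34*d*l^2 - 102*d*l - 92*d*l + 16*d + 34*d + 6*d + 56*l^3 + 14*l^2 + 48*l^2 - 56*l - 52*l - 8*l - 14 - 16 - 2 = 36*d^3 + d^2*(108 - 54*l) + d*(-34*l^2 - 194*l + 56) + 56*l^3 + 62*l^2 - 116*l - 32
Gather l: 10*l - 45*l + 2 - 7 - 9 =-35*l - 14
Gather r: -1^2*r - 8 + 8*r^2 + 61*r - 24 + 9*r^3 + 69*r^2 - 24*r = 9*r^3 + 77*r^2 + 36*r - 32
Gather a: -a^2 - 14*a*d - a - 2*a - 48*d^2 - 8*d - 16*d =-a^2 + a*(-14*d - 3) - 48*d^2 - 24*d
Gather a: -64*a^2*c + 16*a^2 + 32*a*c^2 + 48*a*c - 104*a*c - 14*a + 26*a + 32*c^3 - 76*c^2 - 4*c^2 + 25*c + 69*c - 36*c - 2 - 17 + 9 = a^2*(16 - 64*c) + a*(32*c^2 - 56*c + 12) + 32*c^3 - 80*c^2 + 58*c - 10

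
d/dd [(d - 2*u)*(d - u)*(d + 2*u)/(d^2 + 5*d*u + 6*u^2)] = (d^2 + 6*d*u - 11*u^2)/(d^2 + 6*d*u + 9*u^2)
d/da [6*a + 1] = 6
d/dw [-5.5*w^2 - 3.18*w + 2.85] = -11.0*w - 3.18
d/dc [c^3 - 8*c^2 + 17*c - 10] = 3*c^2 - 16*c + 17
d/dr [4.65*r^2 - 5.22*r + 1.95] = 9.3*r - 5.22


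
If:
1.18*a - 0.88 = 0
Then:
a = 0.75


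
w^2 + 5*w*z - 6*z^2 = (w - z)*(w + 6*z)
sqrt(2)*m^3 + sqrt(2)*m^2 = m^2*(sqrt(2)*m + sqrt(2))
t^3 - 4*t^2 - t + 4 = (t - 4)*(t - 1)*(t + 1)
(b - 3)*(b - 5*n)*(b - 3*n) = b^3 - 8*b^2*n - 3*b^2 + 15*b*n^2 + 24*b*n - 45*n^2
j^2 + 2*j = j*(j + 2)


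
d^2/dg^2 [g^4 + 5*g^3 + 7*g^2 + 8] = 12*g^2 + 30*g + 14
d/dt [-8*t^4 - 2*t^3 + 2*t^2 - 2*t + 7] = -32*t^3 - 6*t^2 + 4*t - 2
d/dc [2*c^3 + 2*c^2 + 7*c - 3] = 6*c^2 + 4*c + 7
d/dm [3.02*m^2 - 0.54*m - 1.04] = 6.04*m - 0.54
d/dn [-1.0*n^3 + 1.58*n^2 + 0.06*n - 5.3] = -3.0*n^2 + 3.16*n + 0.06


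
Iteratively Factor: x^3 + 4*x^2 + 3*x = (x)*(x^2 + 4*x + 3) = x*(x + 1)*(x + 3)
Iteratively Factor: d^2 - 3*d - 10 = (d + 2)*(d - 5)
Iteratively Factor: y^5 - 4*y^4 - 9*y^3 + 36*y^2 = (y)*(y^4 - 4*y^3 - 9*y^2 + 36*y) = y*(y + 3)*(y^3 - 7*y^2 + 12*y) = y*(y - 4)*(y + 3)*(y^2 - 3*y) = y^2*(y - 4)*(y + 3)*(y - 3)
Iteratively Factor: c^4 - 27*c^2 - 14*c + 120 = (c - 5)*(c^3 + 5*c^2 - 2*c - 24) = (c - 5)*(c - 2)*(c^2 + 7*c + 12) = (c - 5)*(c - 2)*(c + 4)*(c + 3)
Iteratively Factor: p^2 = (p)*(p)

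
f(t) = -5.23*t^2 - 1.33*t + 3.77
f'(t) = -10.46*t - 1.33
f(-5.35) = -138.81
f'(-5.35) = 54.63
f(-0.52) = 3.05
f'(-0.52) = 4.11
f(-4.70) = -105.51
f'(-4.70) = 47.83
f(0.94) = -2.10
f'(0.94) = -11.16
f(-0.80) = 1.49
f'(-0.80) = 7.04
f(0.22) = 3.22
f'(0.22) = -3.63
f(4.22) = -94.98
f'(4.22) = -45.47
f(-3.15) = -43.94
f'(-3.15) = 31.62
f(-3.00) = -39.31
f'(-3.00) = 30.05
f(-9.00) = -407.89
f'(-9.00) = 92.81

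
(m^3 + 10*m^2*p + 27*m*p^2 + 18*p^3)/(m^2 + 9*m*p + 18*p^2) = m + p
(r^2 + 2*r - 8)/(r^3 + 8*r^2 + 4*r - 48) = 1/(r + 6)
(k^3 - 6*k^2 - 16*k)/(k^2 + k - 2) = k*(k - 8)/(k - 1)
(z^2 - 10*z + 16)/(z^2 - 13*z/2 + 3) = 2*(z^2 - 10*z + 16)/(2*z^2 - 13*z + 6)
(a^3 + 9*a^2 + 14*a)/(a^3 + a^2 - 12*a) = (a^2 + 9*a + 14)/(a^2 + a - 12)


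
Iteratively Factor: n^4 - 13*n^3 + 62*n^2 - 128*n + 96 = (n - 3)*(n^3 - 10*n^2 + 32*n - 32) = (n - 4)*(n - 3)*(n^2 - 6*n + 8) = (n - 4)*(n - 3)*(n - 2)*(n - 4)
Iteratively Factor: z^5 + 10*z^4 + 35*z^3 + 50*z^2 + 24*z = (z)*(z^4 + 10*z^3 + 35*z^2 + 50*z + 24) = z*(z + 4)*(z^3 + 6*z^2 + 11*z + 6) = z*(z + 1)*(z + 4)*(z^2 + 5*z + 6) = z*(z + 1)*(z + 2)*(z + 4)*(z + 3)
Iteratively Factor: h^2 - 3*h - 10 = (h - 5)*(h + 2)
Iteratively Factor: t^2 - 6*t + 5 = (t - 5)*(t - 1)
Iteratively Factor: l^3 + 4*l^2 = (l)*(l^2 + 4*l) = l*(l + 4)*(l)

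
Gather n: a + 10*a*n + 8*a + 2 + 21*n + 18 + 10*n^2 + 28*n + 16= 9*a + 10*n^2 + n*(10*a + 49) + 36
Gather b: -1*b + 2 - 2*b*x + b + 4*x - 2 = -2*b*x + 4*x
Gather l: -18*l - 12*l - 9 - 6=-30*l - 15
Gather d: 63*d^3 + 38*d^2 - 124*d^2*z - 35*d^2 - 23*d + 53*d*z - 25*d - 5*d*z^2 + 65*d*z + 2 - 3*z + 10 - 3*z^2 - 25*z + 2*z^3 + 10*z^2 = 63*d^3 + d^2*(3 - 124*z) + d*(-5*z^2 + 118*z - 48) + 2*z^3 + 7*z^2 - 28*z + 12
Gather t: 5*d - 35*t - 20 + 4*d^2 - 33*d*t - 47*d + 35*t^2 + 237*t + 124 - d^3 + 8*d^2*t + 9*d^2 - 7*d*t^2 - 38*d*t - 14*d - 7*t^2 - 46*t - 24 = -d^3 + 13*d^2 - 56*d + t^2*(28 - 7*d) + t*(8*d^2 - 71*d + 156) + 80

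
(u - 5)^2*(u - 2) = u^3 - 12*u^2 + 45*u - 50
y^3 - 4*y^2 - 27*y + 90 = (y - 6)*(y - 3)*(y + 5)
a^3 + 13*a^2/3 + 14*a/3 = a*(a + 2)*(a + 7/3)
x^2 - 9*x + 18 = (x - 6)*(x - 3)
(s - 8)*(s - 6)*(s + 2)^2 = s^4 - 10*s^3 - 4*s^2 + 136*s + 192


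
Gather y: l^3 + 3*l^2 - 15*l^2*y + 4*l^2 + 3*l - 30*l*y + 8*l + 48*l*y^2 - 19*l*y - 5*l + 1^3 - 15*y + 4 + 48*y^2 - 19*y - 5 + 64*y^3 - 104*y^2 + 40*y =l^3 + 7*l^2 + 6*l + 64*y^3 + y^2*(48*l - 56) + y*(-15*l^2 - 49*l + 6)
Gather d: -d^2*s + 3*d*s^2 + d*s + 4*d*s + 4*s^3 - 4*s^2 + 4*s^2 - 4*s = -d^2*s + d*(3*s^2 + 5*s) + 4*s^3 - 4*s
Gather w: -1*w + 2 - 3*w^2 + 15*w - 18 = -3*w^2 + 14*w - 16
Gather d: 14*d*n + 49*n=14*d*n + 49*n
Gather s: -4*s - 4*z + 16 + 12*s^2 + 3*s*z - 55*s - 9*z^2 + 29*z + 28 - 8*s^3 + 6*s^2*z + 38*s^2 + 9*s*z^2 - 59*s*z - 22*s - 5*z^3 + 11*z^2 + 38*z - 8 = -8*s^3 + s^2*(6*z + 50) + s*(9*z^2 - 56*z - 81) - 5*z^3 + 2*z^2 + 63*z + 36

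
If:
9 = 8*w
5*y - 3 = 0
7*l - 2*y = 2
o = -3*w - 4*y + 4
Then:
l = 16/35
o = -71/40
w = 9/8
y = 3/5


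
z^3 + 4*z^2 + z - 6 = (z - 1)*(z + 2)*(z + 3)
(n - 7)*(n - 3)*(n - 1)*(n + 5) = n^4 - 6*n^3 - 24*n^2 + 134*n - 105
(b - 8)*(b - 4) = b^2 - 12*b + 32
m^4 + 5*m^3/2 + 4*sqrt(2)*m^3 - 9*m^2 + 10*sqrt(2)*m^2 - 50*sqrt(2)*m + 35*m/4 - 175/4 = (m - 5/2)*(m + 5)*(m + sqrt(2)/2)*(m + 7*sqrt(2)/2)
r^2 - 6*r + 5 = (r - 5)*(r - 1)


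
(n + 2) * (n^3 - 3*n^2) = n^4 - n^3 - 6*n^2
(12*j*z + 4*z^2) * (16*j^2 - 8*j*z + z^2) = 192*j^3*z - 32*j^2*z^2 - 20*j*z^3 + 4*z^4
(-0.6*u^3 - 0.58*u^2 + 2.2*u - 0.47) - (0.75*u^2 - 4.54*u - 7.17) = -0.6*u^3 - 1.33*u^2 + 6.74*u + 6.7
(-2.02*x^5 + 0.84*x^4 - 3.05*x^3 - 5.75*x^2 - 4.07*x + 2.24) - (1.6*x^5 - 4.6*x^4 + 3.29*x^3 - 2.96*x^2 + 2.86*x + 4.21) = -3.62*x^5 + 5.44*x^4 - 6.34*x^3 - 2.79*x^2 - 6.93*x - 1.97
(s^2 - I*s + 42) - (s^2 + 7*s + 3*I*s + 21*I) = -7*s - 4*I*s + 42 - 21*I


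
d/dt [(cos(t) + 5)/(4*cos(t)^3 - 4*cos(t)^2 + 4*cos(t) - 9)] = (8*cos(t)^3 + 56*cos(t)^2 - 40*cos(t) + 29)*sin(t)/(4*sin(t)^2 + 7*cos(t) + cos(3*t) - 13)^2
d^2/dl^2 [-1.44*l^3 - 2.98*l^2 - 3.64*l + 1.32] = -8.64*l - 5.96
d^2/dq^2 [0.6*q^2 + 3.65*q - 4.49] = 1.20000000000000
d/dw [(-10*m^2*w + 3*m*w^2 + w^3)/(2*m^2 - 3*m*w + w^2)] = (-5*m^2 - 2*m*w + w^2)/(m^2 - 2*m*w + w^2)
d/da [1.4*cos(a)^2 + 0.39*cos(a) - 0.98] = -(2.8*cos(a) + 0.39)*sin(a)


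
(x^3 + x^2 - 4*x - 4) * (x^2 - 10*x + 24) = x^5 - 9*x^4 + 10*x^3 + 60*x^2 - 56*x - 96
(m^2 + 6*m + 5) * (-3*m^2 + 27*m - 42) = -3*m^4 + 9*m^3 + 105*m^2 - 117*m - 210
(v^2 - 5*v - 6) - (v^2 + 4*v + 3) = -9*v - 9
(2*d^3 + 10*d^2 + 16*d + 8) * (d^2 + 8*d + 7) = 2*d^5 + 26*d^4 + 110*d^3 + 206*d^2 + 176*d + 56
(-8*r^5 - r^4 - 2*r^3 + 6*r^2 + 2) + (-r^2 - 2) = -8*r^5 - r^4 - 2*r^3 + 5*r^2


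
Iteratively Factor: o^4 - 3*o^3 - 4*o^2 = (o + 1)*(o^3 - 4*o^2) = o*(o + 1)*(o^2 - 4*o) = o*(o - 4)*(o + 1)*(o)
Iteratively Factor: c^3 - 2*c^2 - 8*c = (c - 4)*(c^2 + 2*c) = (c - 4)*(c + 2)*(c)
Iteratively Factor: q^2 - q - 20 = (q + 4)*(q - 5)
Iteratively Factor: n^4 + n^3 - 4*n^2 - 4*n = (n + 1)*(n^3 - 4*n) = (n + 1)*(n + 2)*(n^2 - 2*n) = n*(n + 1)*(n + 2)*(n - 2)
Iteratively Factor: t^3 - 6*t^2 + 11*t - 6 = (t - 1)*(t^2 - 5*t + 6) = (t - 2)*(t - 1)*(t - 3)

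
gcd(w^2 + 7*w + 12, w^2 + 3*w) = w + 3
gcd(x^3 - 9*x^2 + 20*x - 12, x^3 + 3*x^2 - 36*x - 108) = x - 6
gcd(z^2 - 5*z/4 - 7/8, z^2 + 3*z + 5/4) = z + 1/2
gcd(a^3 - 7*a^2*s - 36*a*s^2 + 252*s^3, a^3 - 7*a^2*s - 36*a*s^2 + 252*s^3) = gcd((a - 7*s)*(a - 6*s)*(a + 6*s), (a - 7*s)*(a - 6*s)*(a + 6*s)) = a^3 - 7*a^2*s - 36*a*s^2 + 252*s^3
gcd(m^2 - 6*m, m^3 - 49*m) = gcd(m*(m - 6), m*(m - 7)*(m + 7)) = m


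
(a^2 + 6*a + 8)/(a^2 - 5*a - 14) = (a + 4)/(a - 7)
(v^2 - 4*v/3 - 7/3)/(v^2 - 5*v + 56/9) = 3*(v + 1)/(3*v - 8)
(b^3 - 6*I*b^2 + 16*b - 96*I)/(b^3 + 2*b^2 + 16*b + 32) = (b - 6*I)/(b + 2)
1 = 1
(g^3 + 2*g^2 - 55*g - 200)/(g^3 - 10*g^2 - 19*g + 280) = (g + 5)/(g - 7)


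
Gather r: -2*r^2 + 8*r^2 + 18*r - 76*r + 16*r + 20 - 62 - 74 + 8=6*r^2 - 42*r - 108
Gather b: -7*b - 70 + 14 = -7*b - 56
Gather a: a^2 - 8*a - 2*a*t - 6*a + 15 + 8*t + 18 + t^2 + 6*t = a^2 + a*(-2*t - 14) + t^2 + 14*t + 33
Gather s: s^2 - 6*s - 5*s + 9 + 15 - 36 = s^2 - 11*s - 12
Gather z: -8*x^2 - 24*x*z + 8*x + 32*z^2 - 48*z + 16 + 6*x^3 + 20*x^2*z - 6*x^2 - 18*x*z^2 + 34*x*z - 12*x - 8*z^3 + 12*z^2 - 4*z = 6*x^3 - 14*x^2 - 4*x - 8*z^3 + z^2*(44 - 18*x) + z*(20*x^2 + 10*x - 52) + 16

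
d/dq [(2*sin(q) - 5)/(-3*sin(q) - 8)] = -31*cos(q)/(3*sin(q) + 8)^2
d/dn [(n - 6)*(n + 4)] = 2*n - 2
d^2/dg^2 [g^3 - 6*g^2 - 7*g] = 6*g - 12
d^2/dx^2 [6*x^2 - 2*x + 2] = 12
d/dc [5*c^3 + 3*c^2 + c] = 15*c^2 + 6*c + 1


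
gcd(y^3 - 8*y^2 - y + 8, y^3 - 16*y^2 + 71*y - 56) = y^2 - 9*y + 8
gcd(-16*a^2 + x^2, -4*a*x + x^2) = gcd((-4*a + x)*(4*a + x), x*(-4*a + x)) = -4*a + x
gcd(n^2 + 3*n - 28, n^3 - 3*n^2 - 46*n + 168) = n^2 + 3*n - 28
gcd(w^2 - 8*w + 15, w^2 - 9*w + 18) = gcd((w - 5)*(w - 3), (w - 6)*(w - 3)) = w - 3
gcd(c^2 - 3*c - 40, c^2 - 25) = c + 5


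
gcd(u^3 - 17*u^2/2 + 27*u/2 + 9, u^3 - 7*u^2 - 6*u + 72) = u - 6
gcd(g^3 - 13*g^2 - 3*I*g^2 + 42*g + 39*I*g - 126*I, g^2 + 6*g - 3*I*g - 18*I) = g - 3*I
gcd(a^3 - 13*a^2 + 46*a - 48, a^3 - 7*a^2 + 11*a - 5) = 1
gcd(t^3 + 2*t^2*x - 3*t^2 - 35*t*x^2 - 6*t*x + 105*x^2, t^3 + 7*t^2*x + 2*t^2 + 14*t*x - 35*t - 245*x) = t + 7*x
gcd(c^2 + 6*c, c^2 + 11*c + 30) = c + 6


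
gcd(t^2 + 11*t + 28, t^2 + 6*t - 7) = t + 7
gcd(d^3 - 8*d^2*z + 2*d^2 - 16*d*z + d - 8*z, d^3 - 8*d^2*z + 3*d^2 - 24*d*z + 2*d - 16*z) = -d^2 + 8*d*z - d + 8*z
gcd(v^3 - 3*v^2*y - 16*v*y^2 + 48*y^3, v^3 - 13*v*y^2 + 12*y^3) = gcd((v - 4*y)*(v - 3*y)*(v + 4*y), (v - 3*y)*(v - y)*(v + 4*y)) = -v^2 - v*y + 12*y^2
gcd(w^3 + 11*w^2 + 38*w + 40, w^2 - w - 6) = w + 2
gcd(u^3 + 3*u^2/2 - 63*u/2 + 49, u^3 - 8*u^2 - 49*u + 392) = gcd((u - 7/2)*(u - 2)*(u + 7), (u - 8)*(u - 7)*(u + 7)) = u + 7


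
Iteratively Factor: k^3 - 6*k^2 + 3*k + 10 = (k - 2)*(k^2 - 4*k - 5) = (k - 2)*(k + 1)*(k - 5)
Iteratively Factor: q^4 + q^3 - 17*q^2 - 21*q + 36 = (q - 4)*(q^3 + 5*q^2 + 3*q - 9) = (q - 4)*(q - 1)*(q^2 + 6*q + 9) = (q - 4)*(q - 1)*(q + 3)*(q + 3)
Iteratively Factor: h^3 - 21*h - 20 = (h - 5)*(h^2 + 5*h + 4) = (h - 5)*(h + 1)*(h + 4)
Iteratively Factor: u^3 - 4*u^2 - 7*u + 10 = (u - 1)*(u^2 - 3*u - 10) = (u - 5)*(u - 1)*(u + 2)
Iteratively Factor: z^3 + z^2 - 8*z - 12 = (z + 2)*(z^2 - z - 6) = (z + 2)^2*(z - 3)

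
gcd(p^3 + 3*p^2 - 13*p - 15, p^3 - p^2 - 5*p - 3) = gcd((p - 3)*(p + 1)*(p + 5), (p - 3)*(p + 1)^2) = p^2 - 2*p - 3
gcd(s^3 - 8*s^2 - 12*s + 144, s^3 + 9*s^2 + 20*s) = s + 4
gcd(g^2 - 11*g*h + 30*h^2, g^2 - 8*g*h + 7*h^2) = 1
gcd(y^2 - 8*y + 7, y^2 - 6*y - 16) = 1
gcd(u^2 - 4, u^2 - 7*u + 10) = u - 2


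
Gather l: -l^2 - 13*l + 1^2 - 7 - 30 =-l^2 - 13*l - 36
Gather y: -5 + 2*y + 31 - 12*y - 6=20 - 10*y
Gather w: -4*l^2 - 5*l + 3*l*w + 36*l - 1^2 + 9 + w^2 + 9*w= -4*l^2 + 31*l + w^2 + w*(3*l + 9) + 8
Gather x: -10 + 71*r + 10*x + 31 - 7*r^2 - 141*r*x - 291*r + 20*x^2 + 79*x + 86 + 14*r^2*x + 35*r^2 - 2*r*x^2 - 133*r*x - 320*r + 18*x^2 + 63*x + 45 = 28*r^2 - 540*r + x^2*(38 - 2*r) + x*(14*r^2 - 274*r + 152) + 152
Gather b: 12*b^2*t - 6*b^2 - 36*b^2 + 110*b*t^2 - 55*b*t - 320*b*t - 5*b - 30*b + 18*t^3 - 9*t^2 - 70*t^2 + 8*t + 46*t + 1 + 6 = b^2*(12*t - 42) + b*(110*t^2 - 375*t - 35) + 18*t^3 - 79*t^2 + 54*t + 7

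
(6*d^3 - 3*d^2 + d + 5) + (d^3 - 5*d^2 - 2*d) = 7*d^3 - 8*d^2 - d + 5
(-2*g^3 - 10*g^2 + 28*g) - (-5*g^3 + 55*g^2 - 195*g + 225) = 3*g^3 - 65*g^2 + 223*g - 225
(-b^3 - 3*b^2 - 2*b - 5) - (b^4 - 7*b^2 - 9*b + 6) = -b^4 - b^3 + 4*b^2 + 7*b - 11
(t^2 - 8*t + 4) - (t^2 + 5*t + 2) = 2 - 13*t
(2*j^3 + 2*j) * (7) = 14*j^3 + 14*j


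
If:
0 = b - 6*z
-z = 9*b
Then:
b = 0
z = 0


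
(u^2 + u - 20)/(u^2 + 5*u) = (u - 4)/u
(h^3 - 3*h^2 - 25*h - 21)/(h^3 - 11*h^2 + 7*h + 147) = (h + 1)/(h - 7)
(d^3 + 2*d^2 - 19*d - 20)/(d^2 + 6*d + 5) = d - 4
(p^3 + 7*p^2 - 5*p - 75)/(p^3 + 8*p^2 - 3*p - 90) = (p + 5)/(p + 6)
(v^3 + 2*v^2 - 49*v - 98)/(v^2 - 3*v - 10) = (v^2 - 49)/(v - 5)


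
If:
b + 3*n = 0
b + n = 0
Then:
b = 0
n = 0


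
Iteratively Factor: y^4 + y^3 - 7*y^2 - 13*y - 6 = (y + 1)*(y^3 - 7*y - 6) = (y + 1)*(y + 2)*(y^2 - 2*y - 3) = (y + 1)^2*(y + 2)*(y - 3)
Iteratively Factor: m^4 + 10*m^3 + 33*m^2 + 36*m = (m)*(m^3 + 10*m^2 + 33*m + 36) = m*(m + 3)*(m^2 + 7*m + 12) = m*(m + 3)^2*(m + 4)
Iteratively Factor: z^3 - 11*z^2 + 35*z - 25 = (z - 5)*(z^2 - 6*z + 5) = (z - 5)*(z - 1)*(z - 5)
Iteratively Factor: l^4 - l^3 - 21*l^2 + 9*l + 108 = (l - 4)*(l^3 + 3*l^2 - 9*l - 27) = (l - 4)*(l + 3)*(l^2 - 9) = (l - 4)*(l - 3)*(l + 3)*(l + 3)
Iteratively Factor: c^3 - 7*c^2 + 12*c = (c)*(c^2 - 7*c + 12) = c*(c - 4)*(c - 3)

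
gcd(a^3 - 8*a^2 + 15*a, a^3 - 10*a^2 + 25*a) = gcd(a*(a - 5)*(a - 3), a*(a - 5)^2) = a^2 - 5*a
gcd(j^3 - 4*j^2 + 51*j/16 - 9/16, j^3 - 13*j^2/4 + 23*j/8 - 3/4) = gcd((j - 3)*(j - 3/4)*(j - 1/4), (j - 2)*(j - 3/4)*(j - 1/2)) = j - 3/4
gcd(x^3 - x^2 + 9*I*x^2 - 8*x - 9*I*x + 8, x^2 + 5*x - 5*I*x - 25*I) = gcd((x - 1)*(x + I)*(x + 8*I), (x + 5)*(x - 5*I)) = 1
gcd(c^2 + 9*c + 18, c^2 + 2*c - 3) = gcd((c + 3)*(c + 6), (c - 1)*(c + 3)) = c + 3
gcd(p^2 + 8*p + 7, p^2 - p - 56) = p + 7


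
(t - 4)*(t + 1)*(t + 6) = t^3 + 3*t^2 - 22*t - 24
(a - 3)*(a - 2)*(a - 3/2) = a^3 - 13*a^2/2 + 27*a/2 - 9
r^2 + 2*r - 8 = (r - 2)*(r + 4)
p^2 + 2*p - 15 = (p - 3)*(p + 5)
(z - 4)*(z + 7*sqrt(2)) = z^2 - 4*z + 7*sqrt(2)*z - 28*sqrt(2)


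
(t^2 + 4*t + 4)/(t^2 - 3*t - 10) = (t + 2)/(t - 5)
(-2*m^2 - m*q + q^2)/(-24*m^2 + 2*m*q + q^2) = (-2*m^2 - m*q + q^2)/(-24*m^2 + 2*m*q + q^2)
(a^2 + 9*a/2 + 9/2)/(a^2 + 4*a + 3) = (a + 3/2)/(a + 1)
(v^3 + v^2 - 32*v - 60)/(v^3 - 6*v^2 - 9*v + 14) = (v^2 - v - 30)/(v^2 - 8*v + 7)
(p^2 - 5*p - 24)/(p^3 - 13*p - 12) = (p - 8)/(p^2 - 3*p - 4)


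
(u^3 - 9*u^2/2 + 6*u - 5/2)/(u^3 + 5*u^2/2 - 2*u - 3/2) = (2*u^2 - 7*u + 5)/(2*u^2 + 7*u + 3)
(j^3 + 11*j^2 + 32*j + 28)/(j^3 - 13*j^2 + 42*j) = (j^3 + 11*j^2 + 32*j + 28)/(j*(j^2 - 13*j + 42))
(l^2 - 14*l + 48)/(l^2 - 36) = (l - 8)/(l + 6)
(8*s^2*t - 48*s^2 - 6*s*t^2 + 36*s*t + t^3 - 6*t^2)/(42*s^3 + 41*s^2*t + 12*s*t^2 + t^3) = (8*s^2*t - 48*s^2 - 6*s*t^2 + 36*s*t + t^3 - 6*t^2)/(42*s^3 + 41*s^2*t + 12*s*t^2 + t^3)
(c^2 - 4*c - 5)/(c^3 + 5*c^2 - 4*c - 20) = (c^2 - 4*c - 5)/(c^3 + 5*c^2 - 4*c - 20)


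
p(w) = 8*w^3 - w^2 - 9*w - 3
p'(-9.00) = 1953.00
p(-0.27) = -0.80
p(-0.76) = -0.25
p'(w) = 24*w^2 - 2*w - 9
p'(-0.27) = -6.71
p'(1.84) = 68.57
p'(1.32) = 30.18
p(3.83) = 397.32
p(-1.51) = -19.23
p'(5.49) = 703.38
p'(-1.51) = 48.74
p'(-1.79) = 71.48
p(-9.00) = -5835.00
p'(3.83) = 335.39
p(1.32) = 1.78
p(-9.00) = -5835.00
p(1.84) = 26.89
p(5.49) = 1241.20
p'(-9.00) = 1953.00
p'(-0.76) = 6.38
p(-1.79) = -35.98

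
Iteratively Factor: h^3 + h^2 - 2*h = (h - 1)*(h^2 + 2*h) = (h - 1)*(h + 2)*(h)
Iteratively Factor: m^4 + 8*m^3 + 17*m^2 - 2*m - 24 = (m - 1)*(m^3 + 9*m^2 + 26*m + 24) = (m - 1)*(m + 2)*(m^2 + 7*m + 12) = (m - 1)*(m + 2)*(m + 3)*(m + 4)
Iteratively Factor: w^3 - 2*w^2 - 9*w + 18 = (w + 3)*(w^2 - 5*w + 6) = (w - 2)*(w + 3)*(w - 3)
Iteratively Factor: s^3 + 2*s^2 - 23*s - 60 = (s + 3)*(s^2 - s - 20) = (s + 3)*(s + 4)*(s - 5)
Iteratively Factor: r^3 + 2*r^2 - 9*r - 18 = (r - 3)*(r^2 + 5*r + 6) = (r - 3)*(r + 2)*(r + 3)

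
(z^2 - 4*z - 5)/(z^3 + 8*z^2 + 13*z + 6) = (z - 5)/(z^2 + 7*z + 6)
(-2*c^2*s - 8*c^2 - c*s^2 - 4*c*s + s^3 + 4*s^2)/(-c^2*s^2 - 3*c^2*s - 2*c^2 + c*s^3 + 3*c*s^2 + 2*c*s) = (2*c^2*s + 8*c^2 + c*s^2 + 4*c*s - s^3 - 4*s^2)/(c*(c*s^2 + 3*c*s + 2*c - s^3 - 3*s^2 - 2*s))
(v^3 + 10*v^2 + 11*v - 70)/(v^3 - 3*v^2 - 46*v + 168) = (v^2 + 3*v - 10)/(v^2 - 10*v + 24)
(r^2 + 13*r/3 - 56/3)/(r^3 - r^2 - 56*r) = (r - 8/3)/(r*(r - 8))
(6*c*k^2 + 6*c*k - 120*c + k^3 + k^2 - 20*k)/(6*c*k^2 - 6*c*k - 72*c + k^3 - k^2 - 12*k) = (k + 5)/(k + 3)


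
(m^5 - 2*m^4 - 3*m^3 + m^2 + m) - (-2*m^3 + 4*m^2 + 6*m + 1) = m^5 - 2*m^4 - m^3 - 3*m^2 - 5*m - 1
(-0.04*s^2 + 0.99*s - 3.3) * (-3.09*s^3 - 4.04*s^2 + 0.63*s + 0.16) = 0.1236*s^5 - 2.8975*s^4 + 6.1722*s^3 + 13.9493*s^2 - 1.9206*s - 0.528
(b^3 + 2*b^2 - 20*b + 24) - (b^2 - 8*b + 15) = b^3 + b^2 - 12*b + 9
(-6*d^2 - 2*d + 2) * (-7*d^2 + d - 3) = 42*d^4 + 8*d^3 + 2*d^2 + 8*d - 6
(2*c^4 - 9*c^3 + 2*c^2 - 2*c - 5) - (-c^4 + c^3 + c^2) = 3*c^4 - 10*c^3 + c^2 - 2*c - 5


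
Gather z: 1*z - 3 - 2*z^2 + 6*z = -2*z^2 + 7*z - 3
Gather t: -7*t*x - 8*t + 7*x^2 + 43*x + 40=t*(-7*x - 8) + 7*x^2 + 43*x + 40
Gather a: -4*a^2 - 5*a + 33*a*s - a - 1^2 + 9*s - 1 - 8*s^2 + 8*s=-4*a^2 + a*(33*s - 6) - 8*s^2 + 17*s - 2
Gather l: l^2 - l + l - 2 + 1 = l^2 - 1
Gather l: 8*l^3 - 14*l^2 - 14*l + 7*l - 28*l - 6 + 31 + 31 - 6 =8*l^3 - 14*l^2 - 35*l + 50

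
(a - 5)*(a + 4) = a^2 - a - 20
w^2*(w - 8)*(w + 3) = w^4 - 5*w^3 - 24*w^2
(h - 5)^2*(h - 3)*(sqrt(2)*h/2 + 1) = sqrt(2)*h^4/2 - 13*sqrt(2)*h^3/2 + h^3 - 13*h^2 + 55*sqrt(2)*h^2/2 - 75*sqrt(2)*h/2 + 55*h - 75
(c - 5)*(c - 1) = c^2 - 6*c + 5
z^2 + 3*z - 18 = (z - 3)*(z + 6)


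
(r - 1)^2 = r^2 - 2*r + 1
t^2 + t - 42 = (t - 6)*(t + 7)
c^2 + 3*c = c*(c + 3)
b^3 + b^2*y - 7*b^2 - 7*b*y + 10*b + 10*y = (b - 5)*(b - 2)*(b + y)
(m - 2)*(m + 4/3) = m^2 - 2*m/3 - 8/3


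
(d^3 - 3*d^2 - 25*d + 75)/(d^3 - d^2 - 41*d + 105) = (d + 5)/(d + 7)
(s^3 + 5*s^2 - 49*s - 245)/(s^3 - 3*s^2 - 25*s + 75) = (s^2 - 49)/(s^2 - 8*s + 15)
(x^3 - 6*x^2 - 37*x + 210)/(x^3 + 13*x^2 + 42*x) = (x^2 - 12*x + 35)/(x*(x + 7))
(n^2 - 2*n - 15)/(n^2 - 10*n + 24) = (n^2 - 2*n - 15)/(n^2 - 10*n + 24)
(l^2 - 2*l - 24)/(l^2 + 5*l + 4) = (l - 6)/(l + 1)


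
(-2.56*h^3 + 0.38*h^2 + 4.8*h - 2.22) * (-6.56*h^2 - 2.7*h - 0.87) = 16.7936*h^5 + 4.4192*h^4 - 30.2868*h^3 + 1.2726*h^2 + 1.818*h + 1.9314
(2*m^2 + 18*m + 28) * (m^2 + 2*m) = 2*m^4 + 22*m^3 + 64*m^2 + 56*m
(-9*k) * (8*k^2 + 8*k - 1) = -72*k^3 - 72*k^2 + 9*k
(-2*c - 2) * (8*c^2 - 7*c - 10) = -16*c^3 - 2*c^2 + 34*c + 20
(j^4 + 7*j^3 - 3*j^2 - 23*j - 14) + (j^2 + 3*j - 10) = j^4 + 7*j^3 - 2*j^2 - 20*j - 24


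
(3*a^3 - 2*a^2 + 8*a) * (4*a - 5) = 12*a^4 - 23*a^3 + 42*a^2 - 40*a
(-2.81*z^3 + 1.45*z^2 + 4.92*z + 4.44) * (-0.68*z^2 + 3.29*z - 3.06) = 1.9108*z^5 - 10.2309*z^4 + 10.0235*z^3 + 8.7306*z^2 - 0.447599999999998*z - 13.5864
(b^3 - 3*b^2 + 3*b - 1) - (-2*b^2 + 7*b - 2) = b^3 - b^2 - 4*b + 1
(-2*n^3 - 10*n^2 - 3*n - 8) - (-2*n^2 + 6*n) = -2*n^3 - 8*n^2 - 9*n - 8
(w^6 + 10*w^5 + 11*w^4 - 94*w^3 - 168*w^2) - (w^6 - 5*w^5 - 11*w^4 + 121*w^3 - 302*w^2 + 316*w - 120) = 15*w^5 + 22*w^4 - 215*w^3 + 134*w^2 - 316*w + 120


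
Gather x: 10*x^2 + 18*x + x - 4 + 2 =10*x^2 + 19*x - 2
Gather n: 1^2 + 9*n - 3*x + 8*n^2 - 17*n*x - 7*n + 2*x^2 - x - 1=8*n^2 + n*(2 - 17*x) + 2*x^2 - 4*x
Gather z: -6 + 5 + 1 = 0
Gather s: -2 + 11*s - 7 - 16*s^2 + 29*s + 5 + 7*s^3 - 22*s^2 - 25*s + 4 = 7*s^3 - 38*s^2 + 15*s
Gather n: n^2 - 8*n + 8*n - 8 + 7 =n^2 - 1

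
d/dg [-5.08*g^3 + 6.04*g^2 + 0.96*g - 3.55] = -15.24*g^2 + 12.08*g + 0.96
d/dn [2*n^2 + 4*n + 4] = 4*n + 4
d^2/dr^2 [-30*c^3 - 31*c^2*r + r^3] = 6*r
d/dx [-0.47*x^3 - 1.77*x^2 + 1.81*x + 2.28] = -1.41*x^2 - 3.54*x + 1.81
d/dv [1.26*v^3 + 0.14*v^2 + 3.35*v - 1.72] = 3.78*v^2 + 0.28*v + 3.35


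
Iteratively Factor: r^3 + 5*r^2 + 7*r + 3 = (r + 3)*(r^2 + 2*r + 1) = (r + 1)*(r + 3)*(r + 1)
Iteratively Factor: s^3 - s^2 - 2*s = (s)*(s^2 - s - 2) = s*(s + 1)*(s - 2)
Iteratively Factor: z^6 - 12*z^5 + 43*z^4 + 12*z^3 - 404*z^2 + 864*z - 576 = (z - 4)*(z^5 - 8*z^4 + 11*z^3 + 56*z^2 - 180*z + 144) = (z - 4)*(z - 2)*(z^4 - 6*z^3 - z^2 + 54*z - 72) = (z - 4)*(z - 2)^2*(z^3 - 4*z^2 - 9*z + 36) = (z - 4)*(z - 3)*(z - 2)^2*(z^2 - z - 12) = (z - 4)*(z - 3)*(z - 2)^2*(z + 3)*(z - 4)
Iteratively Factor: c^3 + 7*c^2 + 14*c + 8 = (c + 1)*(c^2 + 6*c + 8) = (c + 1)*(c + 4)*(c + 2)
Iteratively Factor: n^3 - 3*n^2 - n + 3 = (n + 1)*(n^2 - 4*n + 3) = (n - 3)*(n + 1)*(n - 1)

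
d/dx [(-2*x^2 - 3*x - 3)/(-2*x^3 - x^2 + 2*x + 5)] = (-4*x^4 - 12*x^3 - 25*x^2 - 26*x - 9)/(4*x^6 + 4*x^5 - 7*x^4 - 24*x^3 - 6*x^2 + 20*x + 25)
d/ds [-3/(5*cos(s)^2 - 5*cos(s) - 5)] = 3*(1 - 2*cos(s))*sin(s)/(5*(sin(s)^2 + cos(s))^2)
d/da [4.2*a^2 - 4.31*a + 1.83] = 8.4*a - 4.31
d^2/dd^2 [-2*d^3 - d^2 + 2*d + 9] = -12*d - 2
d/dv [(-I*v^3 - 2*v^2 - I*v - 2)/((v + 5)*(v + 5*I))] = (-I*v^4 + v^3*(10 - 10*I) + v^2*(65 - 9*I) + v*(4 - 100*I) + 35 + 10*I)/(v^4 + v^3*(10 + 10*I) + 100*I*v^2 + v*(-250 + 250*I) - 625)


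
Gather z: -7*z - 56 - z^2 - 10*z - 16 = -z^2 - 17*z - 72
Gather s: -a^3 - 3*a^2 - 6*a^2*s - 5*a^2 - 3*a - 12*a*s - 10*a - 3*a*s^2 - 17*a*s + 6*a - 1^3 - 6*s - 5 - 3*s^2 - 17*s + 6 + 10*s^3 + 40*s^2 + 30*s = -a^3 - 8*a^2 - 7*a + 10*s^3 + s^2*(37 - 3*a) + s*(-6*a^2 - 29*a + 7)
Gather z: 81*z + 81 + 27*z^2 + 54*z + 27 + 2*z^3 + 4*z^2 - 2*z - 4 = 2*z^3 + 31*z^2 + 133*z + 104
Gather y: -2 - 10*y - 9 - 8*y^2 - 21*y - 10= -8*y^2 - 31*y - 21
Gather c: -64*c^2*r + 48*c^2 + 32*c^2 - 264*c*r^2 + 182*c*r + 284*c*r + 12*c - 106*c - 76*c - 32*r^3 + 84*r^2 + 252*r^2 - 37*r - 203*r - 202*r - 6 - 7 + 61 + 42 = c^2*(80 - 64*r) + c*(-264*r^2 + 466*r - 170) - 32*r^3 + 336*r^2 - 442*r + 90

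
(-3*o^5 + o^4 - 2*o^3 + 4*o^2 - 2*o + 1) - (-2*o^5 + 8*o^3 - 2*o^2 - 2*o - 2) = -o^5 + o^4 - 10*o^3 + 6*o^2 + 3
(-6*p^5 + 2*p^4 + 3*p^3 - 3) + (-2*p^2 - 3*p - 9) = -6*p^5 + 2*p^4 + 3*p^3 - 2*p^2 - 3*p - 12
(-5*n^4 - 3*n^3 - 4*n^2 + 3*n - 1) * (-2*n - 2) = 10*n^5 + 16*n^4 + 14*n^3 + 2*n^2 - 4*n + 2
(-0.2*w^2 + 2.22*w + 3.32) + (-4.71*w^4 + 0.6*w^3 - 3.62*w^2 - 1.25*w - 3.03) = -4.71*w^4 + 0.6*w^3 - 3.82*w^2 + 0.97*w + 0.29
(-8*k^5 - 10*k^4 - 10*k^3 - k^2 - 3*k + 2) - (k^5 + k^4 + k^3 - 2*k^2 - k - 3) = -9*k^5 - 11*k^4 - 11*k^3 + k^2 - 2*k + 5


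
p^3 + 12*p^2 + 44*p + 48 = (p + 2)*(p + 4)*(p + 6)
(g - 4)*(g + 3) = g^2 - g - 12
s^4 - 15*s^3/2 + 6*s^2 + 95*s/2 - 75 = (s - 5)*(s - 3)*(s - 2)*(s + 5/2)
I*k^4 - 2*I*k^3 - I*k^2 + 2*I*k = k*(k - 2)*(k - 1)*(I*k + I)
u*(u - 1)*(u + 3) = u^3 + 2*u^2 - 3*u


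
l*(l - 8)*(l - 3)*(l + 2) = l^4 - 9*l^3 + 2*l^2 + 48*l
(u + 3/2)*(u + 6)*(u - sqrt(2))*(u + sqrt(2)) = u^4 + 15*u^3/2 + 7*u^2 - 15*u - 18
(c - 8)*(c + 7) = c^2 - c - 56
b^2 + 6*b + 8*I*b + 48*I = (b + 6)*(b + 8*I)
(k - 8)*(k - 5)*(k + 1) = k^3 - 12*k^2 + 27*k + 40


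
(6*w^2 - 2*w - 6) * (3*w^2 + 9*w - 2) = 18*w^4 + 48*w^3 - 48*w^2 - 50*w + 12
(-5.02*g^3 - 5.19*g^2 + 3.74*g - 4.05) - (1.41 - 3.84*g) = -5.02*g^3 - 5.19*g^2 + 7.58*g - 5.46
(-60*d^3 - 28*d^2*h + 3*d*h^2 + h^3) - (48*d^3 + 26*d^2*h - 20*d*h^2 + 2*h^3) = -108*d^3 - 54*d^2*h + 23*d*h^2 - h^3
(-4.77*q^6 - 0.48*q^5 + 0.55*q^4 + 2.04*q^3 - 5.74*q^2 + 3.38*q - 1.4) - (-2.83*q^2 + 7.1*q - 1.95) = -4.77*q^6 - 0.48*q^5 + 0.55*q^4 + 2.04*q^3 - 2.91*q^2 - 3.72*q + 0.55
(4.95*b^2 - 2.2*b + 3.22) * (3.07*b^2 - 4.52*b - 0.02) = 15.1965*b^4 - 29.128*b^3 + 19.7304*b^2 - 14.5104*b - 0.0644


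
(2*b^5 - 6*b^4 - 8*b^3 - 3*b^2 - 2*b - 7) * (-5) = -10*b^5 + 30*b^4 + 40*b^3 + 15*b^2 + 10*b + 35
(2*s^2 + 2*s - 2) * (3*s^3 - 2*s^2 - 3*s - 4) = 6*s^5 + 2*s^4 - 16*s^3 - 10*s^2 - 2*s + 8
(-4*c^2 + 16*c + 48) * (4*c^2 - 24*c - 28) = -16*c^4 + 160*c^3 - 80*c^2 - 1600*c - 1344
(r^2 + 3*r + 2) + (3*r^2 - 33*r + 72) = 4*r^2 - 30*r + 74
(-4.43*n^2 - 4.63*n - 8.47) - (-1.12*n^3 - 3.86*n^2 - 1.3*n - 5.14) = 1.12*n^3 - 0.57*n^2 - 3.33*n - 3.33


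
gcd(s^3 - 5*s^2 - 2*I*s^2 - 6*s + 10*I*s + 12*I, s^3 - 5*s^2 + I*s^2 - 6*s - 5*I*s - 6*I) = s^2 - 5*s - 6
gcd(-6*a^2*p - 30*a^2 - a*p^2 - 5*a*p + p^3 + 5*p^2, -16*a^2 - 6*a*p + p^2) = 2*a + p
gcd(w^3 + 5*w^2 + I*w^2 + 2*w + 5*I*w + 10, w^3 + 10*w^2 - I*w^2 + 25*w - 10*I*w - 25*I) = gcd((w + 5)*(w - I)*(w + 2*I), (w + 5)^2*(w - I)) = w^2 + w*(5 - I) - 5*I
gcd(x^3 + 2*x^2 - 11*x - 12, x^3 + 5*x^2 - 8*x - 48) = x^2 + x - 12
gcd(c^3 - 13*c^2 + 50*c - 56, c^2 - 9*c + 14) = c^2 - 9*c + 14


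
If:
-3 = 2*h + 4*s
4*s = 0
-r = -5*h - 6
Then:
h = -3/2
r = -3/2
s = 0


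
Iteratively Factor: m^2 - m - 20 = (m - 5)*(m + 4)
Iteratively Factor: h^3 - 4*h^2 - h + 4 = (h - 4)*(h^2 - 1) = (h - 4)*(h + 1)*(h - 1)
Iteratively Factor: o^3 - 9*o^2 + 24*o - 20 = (o - 5)*(o^2 - 4*o + 4) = (o - 5)*(o - 2)*(o - 2)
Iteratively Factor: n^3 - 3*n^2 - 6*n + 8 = (n - 4)*(n^2 + n - 2) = (n - 4)*(n - 1)*(n + 2)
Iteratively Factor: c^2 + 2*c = (c + 2)*(c)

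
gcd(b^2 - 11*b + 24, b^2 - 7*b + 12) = b - 3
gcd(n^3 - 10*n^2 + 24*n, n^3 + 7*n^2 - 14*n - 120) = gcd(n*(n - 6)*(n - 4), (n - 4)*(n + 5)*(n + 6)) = n - 4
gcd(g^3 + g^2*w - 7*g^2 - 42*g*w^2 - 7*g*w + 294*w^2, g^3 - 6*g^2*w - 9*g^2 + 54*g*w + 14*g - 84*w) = -g^2 + 6*g*w + 7*g - 42*w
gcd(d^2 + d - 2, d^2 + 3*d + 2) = d + 2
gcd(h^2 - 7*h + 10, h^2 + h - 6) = h - 2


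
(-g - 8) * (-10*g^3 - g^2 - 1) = 10*g^4 + 81*g^3 + 8*g^2 + g + 8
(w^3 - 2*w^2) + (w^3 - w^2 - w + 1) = 2*w^3 - 3*w^2 - w + 1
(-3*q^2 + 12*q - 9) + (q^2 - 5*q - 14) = -2*q^2 + 7*q - 23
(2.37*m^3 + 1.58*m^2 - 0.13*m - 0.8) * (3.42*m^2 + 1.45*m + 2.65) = 8.1054*m^5 + 8.8401*m^4 + 8.1269*m^3 + 1.2625*m^2 - 1.5045*m - 2.12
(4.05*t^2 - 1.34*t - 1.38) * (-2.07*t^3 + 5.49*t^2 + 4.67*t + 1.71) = -8.3835*t^5 + 25.0083*t^4 + 14.4135*t^3 - 6.9085*t^2 - 8.736*t - 2.3598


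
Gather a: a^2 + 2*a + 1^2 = a^2 + 2*a + 1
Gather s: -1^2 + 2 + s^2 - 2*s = s^2 - 2*s + 1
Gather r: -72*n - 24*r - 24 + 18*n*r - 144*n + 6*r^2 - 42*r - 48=-216*n + 6*r^2 + r*(18*n - 66) - 72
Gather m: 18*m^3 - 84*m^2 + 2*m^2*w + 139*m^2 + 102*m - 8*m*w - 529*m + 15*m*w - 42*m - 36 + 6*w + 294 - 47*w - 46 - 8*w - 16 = 18*m^3 + m^2*(2*w + 55) + m*(7*w - 469) - 49*w + 196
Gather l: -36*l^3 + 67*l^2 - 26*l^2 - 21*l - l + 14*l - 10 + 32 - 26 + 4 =-36*l^3 + 41*l^2 - 8*l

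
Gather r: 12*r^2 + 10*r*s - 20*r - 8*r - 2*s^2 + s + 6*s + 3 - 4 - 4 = 12*r^2 + r*(10*s - 28) - 2*s^2 + 7*s - 5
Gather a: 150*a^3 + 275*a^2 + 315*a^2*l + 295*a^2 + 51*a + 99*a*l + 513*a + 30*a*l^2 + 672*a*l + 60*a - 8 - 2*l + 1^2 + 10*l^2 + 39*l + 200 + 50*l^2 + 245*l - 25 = 150*a^3 + a^2*(315*l + 570) + a*(30*l^2 + 771*l + 624) + 60*l^2 + 282*l + 168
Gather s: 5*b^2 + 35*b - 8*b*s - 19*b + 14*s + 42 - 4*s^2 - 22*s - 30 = 5*b^2 + 16*b - 4*s^2 + s*(-8*b - 8) + 12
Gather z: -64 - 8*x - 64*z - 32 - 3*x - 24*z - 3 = -11*x - 88*z - 99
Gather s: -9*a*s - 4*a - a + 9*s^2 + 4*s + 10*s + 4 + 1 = -5*a + 9*s^2 + s*(14 - 9*a) + 5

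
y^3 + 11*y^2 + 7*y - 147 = (y - 3)*(y + 7)^2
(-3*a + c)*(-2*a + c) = 6*a^2 - 5*a*c + c^2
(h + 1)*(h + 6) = h^2 + 7*h + 6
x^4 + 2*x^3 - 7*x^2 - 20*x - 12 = (x - 3)*(x + 1)*(x + 2)^2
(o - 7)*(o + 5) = o^2 - 2*o - 35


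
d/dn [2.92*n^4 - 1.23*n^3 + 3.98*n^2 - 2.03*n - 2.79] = 11.68*n^3 - 3.69*n^2 + 7.96*n - 2.03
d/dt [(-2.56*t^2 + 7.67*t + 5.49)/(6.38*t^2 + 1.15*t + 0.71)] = (-51.8786*t^2 - 73.6876*t - 0.8678)/(40.7044*t^4 + 14.674*t^3 + 10.3821*t^2 + 1.633*t + 0.5041)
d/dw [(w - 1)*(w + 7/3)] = 2*w + 4/3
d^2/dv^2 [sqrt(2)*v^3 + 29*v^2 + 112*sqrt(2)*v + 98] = 6*sqrt(2)*v + 58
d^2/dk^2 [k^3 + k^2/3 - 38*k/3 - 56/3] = 6*k + 2/3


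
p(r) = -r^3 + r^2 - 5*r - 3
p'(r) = -3*r^2 + 2*r - 5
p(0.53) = -5.52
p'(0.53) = -4.78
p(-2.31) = 26.21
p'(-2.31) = -25.63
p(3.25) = -43.02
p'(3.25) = -30.19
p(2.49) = -24.69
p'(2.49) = -18.62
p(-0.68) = 1.18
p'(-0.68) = -7.75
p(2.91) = -33.72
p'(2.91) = -24.58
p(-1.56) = 11.03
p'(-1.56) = -15.42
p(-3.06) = 50.32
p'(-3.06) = -39.21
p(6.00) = -213.00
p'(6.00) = -101.00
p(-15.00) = 3672.00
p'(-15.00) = -710.00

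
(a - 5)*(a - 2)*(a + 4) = a^3 - 3*a^2 - 18*a + 40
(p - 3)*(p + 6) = p^2 + 3*p - 18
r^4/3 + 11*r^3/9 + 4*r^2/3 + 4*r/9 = r*(r/3 + 1/3)*(r + 2/3)*(r + 2)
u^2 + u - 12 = (u - 3)*(u + 4)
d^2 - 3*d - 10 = (d - 5)*(d + 2)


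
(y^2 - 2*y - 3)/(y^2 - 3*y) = (y + 1)/y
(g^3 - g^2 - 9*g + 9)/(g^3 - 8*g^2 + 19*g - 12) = (g + 3)/(g - 4)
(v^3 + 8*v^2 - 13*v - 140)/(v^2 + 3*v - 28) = v + 5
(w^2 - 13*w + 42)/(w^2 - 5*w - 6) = (w - 7)/(w + 1)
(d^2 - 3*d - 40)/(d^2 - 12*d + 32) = (d + 5)/(d - 4)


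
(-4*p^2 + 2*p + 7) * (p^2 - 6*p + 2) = -4*p^4 + 26*p^3 - 13*p^2 - 38*p + 14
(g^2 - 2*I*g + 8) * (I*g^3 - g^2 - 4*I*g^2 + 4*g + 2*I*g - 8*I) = I*g^5 + g^4 - 4*I*g^4 - 4*g^3 + 12*I*g^3 - 4*g^2 - 48*I*g^2 + 16*g + 16*I*g - 64*I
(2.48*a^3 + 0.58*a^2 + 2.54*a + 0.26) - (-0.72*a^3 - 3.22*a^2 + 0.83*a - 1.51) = 3.2*a^3 + 3.8*a^2 + 1.71*a + 1.77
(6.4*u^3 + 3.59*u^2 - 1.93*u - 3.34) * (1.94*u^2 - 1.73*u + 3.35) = 12.416*u^5 - 4.1074*u^4 + 11.4851*u^3 + 8.8858*u^2 - 0.6873*u - 11.189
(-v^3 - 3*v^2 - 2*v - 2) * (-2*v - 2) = 2*v^4 + 8*v^3 + 10*v^2 + 8*v + 4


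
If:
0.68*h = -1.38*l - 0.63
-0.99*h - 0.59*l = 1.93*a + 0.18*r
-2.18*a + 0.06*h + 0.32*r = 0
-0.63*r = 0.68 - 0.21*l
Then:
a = -0.18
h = 1.24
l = -1.07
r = -1.44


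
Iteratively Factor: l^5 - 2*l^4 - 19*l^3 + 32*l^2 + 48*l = (l + 4)*(l^4 - 6*l^3 + 5*l^2 + 12*l) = l*(l + 4)*(l^3 - 6*l^2 + 5*l + 12) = l*(l - 3)*(l + 4)*(l^2 - 3*l - 4) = l*(l - 4)*(l - 3)*(l + 4)*(l + 1)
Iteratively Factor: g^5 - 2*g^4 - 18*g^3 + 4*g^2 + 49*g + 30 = (g + 3)*(g^4 - 5*g^3 - 3*g^2 + 13*g + 10) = (g - 5)*(g + 3)*(g^3 - 3*g - 2) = (g - 5)*(g - 2)*(g + 3)*(g^2 + 2*g + 1) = (g - 5)*(g - 2)*(g + 1)*(g + 3)*(g + 1)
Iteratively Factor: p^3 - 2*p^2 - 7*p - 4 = (p + 1)*(p^2 - 3*p - 4) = (p - 4)*(p + 1)*(p + 1)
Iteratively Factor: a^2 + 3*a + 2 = (a + 2)*(a + 1)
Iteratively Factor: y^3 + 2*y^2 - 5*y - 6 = (y + 1)*(y^2 + y - 6) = (y + 1)*(y + 3)*(y - 2)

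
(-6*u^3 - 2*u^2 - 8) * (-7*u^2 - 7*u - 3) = 42*u^5 + 56*u^4 + 32*u^3 + 62*u^2 + 56*u + 24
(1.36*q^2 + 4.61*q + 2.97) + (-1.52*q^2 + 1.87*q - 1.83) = -0.16*q^2 + 6.48*q + 1.14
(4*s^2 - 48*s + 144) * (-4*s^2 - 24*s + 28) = -16*s^4 + 96*s^3 + 688*s^2 - 4800*s + 4032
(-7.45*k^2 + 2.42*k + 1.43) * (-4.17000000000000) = 31.0665*k^2 - 10.0914*k - 5.9631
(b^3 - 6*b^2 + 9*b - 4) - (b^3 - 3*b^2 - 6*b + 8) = -3*b^2 + 15*b - 12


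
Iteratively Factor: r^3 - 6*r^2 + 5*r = (r - 5)*(r^2 - r) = r*(r - 5)*(r - 1)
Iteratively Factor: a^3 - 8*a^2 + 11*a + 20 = (a + 1)*(a^2 - 9*a + 20) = (a - 5)*(a + 1)*(a - 4)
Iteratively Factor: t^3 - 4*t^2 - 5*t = (t - 5)*(t^2 + t) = t*(t - 5)*(t + 1)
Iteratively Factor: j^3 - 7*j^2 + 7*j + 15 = (j + 1)*(j^2 - 8*j + 15) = (j - 5)*(j + 1)*(j - 3)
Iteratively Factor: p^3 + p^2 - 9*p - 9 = (p + 3)*(p^2 - 2*p - 3) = (p - 3)*(p + 3)*(p + 1)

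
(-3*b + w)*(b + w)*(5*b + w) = -15*b^3 - 13*b^2*w + 3*b*w^2 + w^3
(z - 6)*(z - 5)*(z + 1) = z^3 - 10*z^2 + 19*z + 30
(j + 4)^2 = j^2 + 8*j + 16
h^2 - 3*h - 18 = (h - 6)*(h + 3)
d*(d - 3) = d^2 - 3*d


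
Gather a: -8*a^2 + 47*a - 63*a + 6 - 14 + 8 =-8*a^2 - 16*a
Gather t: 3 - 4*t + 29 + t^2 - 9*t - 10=t^2 - 13*t + 22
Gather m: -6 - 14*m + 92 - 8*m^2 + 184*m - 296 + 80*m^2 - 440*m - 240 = 72*m^2 - 270*m - 450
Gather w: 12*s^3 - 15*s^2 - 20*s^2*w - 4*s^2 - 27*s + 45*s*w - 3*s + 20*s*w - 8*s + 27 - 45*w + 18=12*s^3 - 19*s^2 - 38*s + w*(-20*s^2 + 65*s - 45) + 45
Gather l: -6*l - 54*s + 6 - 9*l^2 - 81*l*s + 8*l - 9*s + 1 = -9*l^2 + l*(2 - 81*s) - 63*s + 7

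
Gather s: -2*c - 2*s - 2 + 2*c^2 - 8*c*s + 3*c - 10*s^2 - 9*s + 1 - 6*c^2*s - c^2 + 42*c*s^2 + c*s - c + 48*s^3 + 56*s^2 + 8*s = c^2 + 48*s^3 + s^2*(42*c + 46) + s*(-6*c^2 - 7*c - 3) - 1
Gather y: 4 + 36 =40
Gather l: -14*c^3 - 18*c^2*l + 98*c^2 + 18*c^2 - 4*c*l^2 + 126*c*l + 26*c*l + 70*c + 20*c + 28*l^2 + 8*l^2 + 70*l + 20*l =-14*c^3 + 116*c^2 + 90*c + l^2*(36 - 4*c) + l*(-18*c^2 + 152*c + 90)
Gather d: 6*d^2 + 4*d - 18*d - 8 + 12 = 6*d^2 - 14*d + 4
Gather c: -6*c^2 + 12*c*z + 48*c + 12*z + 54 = -6*c^2 + c*(12*z + 48) + 12*z + 54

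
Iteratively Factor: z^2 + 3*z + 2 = (z + 2)*(z + 1)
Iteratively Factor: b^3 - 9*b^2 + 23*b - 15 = (b - 3)*(b^2 - 6*b + 5) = (b - 3)*(b - 1)*(b - 5)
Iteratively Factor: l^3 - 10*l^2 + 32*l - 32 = (l - 2)*(l^2 - 8*l + 16) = (l - 4)*(l - 2)*(l - 4)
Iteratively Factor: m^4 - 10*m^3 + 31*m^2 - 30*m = (m - 3)*(m^3 - 7*m^2 + 10*m) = m*(m - 3)*(m^2 - 7*m + 10) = m*(m - 3)*(m - 2)*(m - 5)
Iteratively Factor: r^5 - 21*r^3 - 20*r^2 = (r - 5)*(r^4 + 5*r^3 + 4*r^2) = (r - 5)*(r + 1)*(r^3 + 4*r^2) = (r - 5)*(r + 1)*(r + 4)*(r^2) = r*(r - 5)*(r + 1)*(r + 4)*(r)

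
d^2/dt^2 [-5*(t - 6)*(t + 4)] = -10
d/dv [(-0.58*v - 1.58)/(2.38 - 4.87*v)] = (21.5985 - 44.19525*v)/(4.87*v - 2.38)^3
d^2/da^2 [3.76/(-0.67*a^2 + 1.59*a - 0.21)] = (3.375728*a^2 - 8.011056*a - 3.76*(1.34*a - 1.59)*(2.68*a - 3.18) + 1.058064)/(0.67*a^2 - 1.59*a + 0.21)^3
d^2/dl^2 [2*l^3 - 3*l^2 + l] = 12*l - 6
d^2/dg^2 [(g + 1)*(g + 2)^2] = 6*g + 10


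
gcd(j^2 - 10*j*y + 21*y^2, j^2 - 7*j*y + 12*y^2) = -j + 3*y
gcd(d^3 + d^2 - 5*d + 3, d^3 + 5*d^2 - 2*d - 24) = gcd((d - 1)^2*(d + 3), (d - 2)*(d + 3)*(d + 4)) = d + 3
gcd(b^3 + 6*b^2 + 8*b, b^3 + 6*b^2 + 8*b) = b^3 + 6*b^2 + 8*b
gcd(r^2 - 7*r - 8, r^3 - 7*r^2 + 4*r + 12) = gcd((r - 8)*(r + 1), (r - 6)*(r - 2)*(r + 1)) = r + 1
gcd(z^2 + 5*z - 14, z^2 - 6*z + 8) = z - 2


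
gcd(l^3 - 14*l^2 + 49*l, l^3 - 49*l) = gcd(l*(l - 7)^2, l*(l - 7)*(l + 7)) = l^2 - 7*l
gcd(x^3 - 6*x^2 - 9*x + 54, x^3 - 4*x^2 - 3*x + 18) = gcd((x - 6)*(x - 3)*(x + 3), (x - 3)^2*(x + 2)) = x - 3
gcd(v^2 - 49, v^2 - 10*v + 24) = 1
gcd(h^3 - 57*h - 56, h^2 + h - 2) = 1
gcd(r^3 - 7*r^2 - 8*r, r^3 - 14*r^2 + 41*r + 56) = r^2 - 7*r - 8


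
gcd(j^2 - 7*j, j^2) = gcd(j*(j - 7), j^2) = j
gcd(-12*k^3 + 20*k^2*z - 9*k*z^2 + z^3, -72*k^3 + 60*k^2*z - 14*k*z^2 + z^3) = 12*k^2 - 8*k*z + z^2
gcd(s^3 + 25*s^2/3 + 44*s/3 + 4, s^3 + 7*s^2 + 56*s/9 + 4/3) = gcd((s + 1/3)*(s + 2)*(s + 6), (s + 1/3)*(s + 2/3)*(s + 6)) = s^2 + 19*s/3 + 2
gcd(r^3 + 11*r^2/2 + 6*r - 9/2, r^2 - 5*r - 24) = r + 3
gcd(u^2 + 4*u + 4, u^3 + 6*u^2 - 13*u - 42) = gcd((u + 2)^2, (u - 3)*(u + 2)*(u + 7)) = u + 2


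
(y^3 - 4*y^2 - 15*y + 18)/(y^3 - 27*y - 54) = (y - 1)/(y + 3)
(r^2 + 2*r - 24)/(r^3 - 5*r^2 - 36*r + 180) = (r - 4)/(r^2 - 11*r + 30)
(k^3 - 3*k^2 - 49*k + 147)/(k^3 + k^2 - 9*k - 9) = (k^2 - 49)/(k^2 + 4*k + 3)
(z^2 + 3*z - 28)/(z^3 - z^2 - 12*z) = (z + 7)/(z*(z + 3))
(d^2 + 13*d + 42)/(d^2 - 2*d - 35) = (d^2 + 13*d + 42)/(d^2 - 2*d - 35)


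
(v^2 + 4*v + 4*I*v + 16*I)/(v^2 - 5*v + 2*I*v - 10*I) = (v^2 + 4*v*(1 + I) + 16*I)/(v^2 + v*(-5 + 2*I) - 10*I)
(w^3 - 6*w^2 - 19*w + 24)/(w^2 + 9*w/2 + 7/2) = 2*(w^3 - 6*w^2 - 19*w + 24)/(2*w^2 + 9*w + 7)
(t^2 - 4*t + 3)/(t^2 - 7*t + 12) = (t - 1)/(t - 4)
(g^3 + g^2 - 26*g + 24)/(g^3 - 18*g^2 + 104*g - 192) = (g^2 + 5*g - 6)/(g^2 - 14*g + 48)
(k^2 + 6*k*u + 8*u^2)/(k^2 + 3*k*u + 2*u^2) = (k + 4*u)/(k + u)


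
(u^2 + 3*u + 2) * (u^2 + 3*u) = u^4 + 6*u^3 + 11*u^2 + 6*u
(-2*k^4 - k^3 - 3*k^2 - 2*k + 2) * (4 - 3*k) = 6*k^5 - 5*k^4 + 5*k^3 - 6*k^2 - 14*k + 8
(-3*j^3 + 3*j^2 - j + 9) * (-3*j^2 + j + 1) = 9*j^5 - 12*j^4 + 3*j^3 - 25*j^2 + 8*j + 9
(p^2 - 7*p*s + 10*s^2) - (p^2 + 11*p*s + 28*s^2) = -18*p*s - 18*s^2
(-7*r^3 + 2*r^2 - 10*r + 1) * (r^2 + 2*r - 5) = -7*r^5 - 12*r^4 + 29*r^3 - 29*r^2 + 52*r - 5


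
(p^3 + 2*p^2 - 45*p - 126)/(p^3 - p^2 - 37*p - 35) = (p^2 + 9*p + 18)/(p^2 + 6*p + 5)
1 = 1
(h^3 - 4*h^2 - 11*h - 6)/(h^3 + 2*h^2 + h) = (h - 6)/h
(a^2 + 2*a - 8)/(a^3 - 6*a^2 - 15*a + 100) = (a - 2)/(a^2 - 10*a + 25)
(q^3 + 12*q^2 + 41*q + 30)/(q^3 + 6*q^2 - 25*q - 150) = (q + 1)/(q - 5)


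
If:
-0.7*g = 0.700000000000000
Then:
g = -1.00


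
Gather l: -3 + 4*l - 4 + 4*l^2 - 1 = 4*l^2 + 4*l - 8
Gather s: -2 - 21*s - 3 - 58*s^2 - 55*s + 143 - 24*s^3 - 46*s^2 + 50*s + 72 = -24*s^3 - 104*s^2 - 26*s + 210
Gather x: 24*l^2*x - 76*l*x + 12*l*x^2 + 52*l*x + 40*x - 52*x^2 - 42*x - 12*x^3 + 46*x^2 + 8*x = -12*x^3 + x^2*(12*l - 6) + x*(24*l^2 - 24*l + 6)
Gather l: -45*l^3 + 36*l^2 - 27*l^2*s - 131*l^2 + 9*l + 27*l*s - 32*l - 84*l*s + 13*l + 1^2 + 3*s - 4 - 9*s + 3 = -45*l^3 + l^2*(-27*s - 95) + l*(-57*s - 10) - 6*s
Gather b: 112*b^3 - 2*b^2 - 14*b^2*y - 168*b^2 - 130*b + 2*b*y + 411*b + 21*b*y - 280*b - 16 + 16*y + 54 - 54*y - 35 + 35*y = 112*b^3 + b^2*(-14*y - 170) + b*(23*y + 1) - 3*y + 3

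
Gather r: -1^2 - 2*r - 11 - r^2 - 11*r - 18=-r^2 - 13*r - 30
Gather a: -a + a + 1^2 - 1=0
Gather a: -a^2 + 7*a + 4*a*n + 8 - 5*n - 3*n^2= -a^2 + a*(4*n + 7) - 3*n^2 - 5*n + 8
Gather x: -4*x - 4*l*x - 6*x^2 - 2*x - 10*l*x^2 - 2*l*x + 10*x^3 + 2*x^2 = 10*x^3 + x^2*(-10*l - 4) + x*(-6*l - 6)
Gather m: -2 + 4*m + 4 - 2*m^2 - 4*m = 2 - 2*m^2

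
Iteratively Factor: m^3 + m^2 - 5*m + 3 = (m - 1)*(m^2 + 2*m - 3) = (m - 1)*(m + 3)*(m - 1)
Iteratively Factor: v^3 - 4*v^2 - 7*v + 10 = (v - 5)*(v^2 + v - 2) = (v - 5)*(v + 2)*(v - 1)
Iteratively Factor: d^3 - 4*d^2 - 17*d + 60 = (d - 5)*(d^2 + d - 12) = (d - 5)*(d + 4)*(d - 3)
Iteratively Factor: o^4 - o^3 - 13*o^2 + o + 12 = (o + 3)*(o^3 - 4*o^2 - o + 4) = (o + 1)*(o + 3)*(o^2 - 5*o + 4) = (o - 4)*(o + 1)*(o + 3)*(o - 1)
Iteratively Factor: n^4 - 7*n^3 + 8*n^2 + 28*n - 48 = (n - 4)*(n^3 - 3*n^2 - 4*n + 12) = (n - 4)*(n - 3)*(n^2 - 4) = (n - 4)*(n - 3)*(n - 2)*(n + 2)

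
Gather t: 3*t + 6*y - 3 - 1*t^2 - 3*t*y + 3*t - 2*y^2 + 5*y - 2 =-t^2 + t*(6 - 3*y) - 2*y^2 + 11*y - 5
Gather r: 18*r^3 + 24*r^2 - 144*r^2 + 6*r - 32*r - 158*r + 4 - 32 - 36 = 18*r^3 - 120*r^2 - 184*r - 64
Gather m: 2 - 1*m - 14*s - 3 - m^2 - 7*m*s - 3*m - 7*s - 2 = -m^2 + m*(-7*s - 4) - 21*s - 3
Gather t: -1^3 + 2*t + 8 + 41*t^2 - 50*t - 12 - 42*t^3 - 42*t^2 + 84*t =-42*t^3 - t^2 + 36*t - 5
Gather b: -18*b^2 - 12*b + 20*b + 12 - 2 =-18*b^2 + 8*b + 10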